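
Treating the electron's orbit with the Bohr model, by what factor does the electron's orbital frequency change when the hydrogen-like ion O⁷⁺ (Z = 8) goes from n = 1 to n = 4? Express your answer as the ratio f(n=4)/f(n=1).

f ∝ Z^2 · n^-3; with Z fixed, f ∝ n^-3.
f(n=4)/f(n=1) = (4/1)^-3 = 1/64

1/64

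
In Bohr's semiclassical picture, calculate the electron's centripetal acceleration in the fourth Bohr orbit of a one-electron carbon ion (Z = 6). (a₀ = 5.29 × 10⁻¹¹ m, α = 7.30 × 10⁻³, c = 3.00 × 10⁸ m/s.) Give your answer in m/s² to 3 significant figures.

7.65 × 10²² m/s²

r = n²a₀/Z = 1.41 × 10⁻¹⁰ m, v = Zαc/n = 3.29 × 10⁶ m/s
a = v²/r = (3.29 × 10⁶)² / 1.41 × 10⁻¹⁰ = 7.65 × 10²² m/s²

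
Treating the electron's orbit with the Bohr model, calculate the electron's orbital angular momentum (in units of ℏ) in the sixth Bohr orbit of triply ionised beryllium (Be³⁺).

6

L_n = nℏ, so L/ℏ = n = 6.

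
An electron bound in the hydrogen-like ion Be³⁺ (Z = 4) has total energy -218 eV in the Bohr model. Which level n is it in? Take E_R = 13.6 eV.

1

E_n = −E_R Z²/n² ⇒ n² = E_R Z²/(−E_n) = 13.6 × 4² / 218 ≈ 1.00
n = 1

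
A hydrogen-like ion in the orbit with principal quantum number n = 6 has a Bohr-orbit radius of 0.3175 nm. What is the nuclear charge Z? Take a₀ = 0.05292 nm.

r_n = n²a₀/Z ⇒ Z = n²a₀/r = 6² × 0.05292 / 0.3175 ≈ 6.00
Z = 6

6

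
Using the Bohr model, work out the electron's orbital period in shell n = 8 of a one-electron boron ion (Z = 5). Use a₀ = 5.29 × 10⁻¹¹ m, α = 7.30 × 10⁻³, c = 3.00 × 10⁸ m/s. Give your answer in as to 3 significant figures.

3110 as

r = n²a₀/Z = 8²·5.29 × 10⁻¹¹/5 = 6.77 × 10⁻¹⁰ m
v = Zαc/n = 5·0.00730·3.00 × 10⁸/8 = 1.37 × 10⁶ m/s
T = 2πr/v = 3.11 × 10⁻¹⁵ s = 3110 as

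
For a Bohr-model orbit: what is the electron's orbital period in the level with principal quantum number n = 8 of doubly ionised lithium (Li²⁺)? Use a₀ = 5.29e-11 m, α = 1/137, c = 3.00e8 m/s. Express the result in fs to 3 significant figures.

r = n²a₀/Z = 8²·5.29e-11/3 = 1.13e-9 m
v = Zαc/n = 3·0.00730·3.00e8/8 = 8.21e5 m/s
T = 2πr/v = 8.63e-15 s = 8.63 fs

8.63 fs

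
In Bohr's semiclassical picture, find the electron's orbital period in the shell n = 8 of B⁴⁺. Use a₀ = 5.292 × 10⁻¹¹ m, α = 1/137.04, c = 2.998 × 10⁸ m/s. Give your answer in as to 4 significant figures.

3113 as

r = n²a₀/Z = 8²·5.292 × 10⁻¹¹/5 = 6.774 × 10⁻¹⁰ m
v = Zαc/n = 5·0.007297·2.998 × 10⁸/8 = 1.367 × 10⁶ m/s
T = 2πr/v = 3.113 × 10⁻¹⁵ s = 3113 as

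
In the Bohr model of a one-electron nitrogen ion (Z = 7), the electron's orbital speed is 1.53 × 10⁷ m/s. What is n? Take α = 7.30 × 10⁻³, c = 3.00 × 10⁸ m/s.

v_n = Zαc/n ⇒ n = Zαc/v = 7 × 0.00730 × 3.00 × 10⁸ / 1.53 × 10⁷ ≈ 1.00
n = 1

1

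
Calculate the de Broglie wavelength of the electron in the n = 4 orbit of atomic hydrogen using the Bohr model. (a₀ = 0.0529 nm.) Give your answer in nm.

1.33 nm

The Bohr quantisation condition is nλ = 2πr_n.
r_n = n²a₀/Z = 0.846 nm
λ = 2πr_n/n = 2π·0.846/4 = 1.33 nm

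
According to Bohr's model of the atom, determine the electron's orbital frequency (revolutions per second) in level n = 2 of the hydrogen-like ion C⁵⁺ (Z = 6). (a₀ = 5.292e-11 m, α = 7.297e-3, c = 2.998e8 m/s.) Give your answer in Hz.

2.961e16 Hz

r = n²a₀/Z = 3.528e-11 m, v = Zαc/n = 6.563e6 m/s
f = v/(2πr) = 2.961e16 Hz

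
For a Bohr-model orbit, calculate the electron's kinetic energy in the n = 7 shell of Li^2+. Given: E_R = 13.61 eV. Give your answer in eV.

2.500 eV

For a Coulomb orbit the virial theorem gives K = −E_n.
E_n = −E_R·Z²/n², so K = E_R·Z²/n² = 13.61 × 3²/7² = 2.500 eV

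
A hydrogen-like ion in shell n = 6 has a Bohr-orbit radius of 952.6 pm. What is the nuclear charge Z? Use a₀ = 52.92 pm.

r_n = n²a₀/Z ⇒ Z = n²a₀/r = 6² × 52.92 / 952.6 ≈ 2.00
Z = 2

2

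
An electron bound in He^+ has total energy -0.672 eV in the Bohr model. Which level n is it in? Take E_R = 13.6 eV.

9

E_n = −E_R Z²/n² ⇒ n² = E_R Z²/(−E_n) = 13.6 × 2² / 0.672 ≈ 80.95
n = 9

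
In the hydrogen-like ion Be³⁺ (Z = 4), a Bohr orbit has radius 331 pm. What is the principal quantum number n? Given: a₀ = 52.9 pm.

5

r_n = n²a₀/Z ⇒ n² = rZ/a₀ = 331 × 4 / 52.9 ≈ 25.03
n = 5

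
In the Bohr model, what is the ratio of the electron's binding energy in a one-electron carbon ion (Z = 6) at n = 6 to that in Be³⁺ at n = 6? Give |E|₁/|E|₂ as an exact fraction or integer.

9/4

|E| ∝ Z^2 · n^-2
|E|₁/|E|₂ = (6/4)^2 · (6/6)^-2 = 9/4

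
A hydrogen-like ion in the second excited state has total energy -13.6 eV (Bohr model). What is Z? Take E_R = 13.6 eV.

3

E_n = −E_R Z²/n² ⇒ Z² = −E_n n²/E_R = 13.6 × 3² / 13.6 ≈ 9.00
Z = 3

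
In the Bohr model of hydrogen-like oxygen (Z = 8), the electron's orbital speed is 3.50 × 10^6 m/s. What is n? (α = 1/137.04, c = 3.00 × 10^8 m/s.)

v_n = Zαc/n ⇒ n = Zαc/v = 8 × 0.00730 × 3.00 × 10^8 / 3.50 × 10^6 ≈ 5.00
n = 5

5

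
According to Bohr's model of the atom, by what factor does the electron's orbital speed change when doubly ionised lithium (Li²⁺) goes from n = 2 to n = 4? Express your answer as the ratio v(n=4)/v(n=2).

v ∝ Z^1 · n^-1; with Z fixed, v ∝ n^-1.
v(n=4)/v(n=2) = (4/2)^-1 = 1/2

1/2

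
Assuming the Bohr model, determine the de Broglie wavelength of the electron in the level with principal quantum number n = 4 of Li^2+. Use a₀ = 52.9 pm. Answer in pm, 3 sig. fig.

The Bohr quantisation condition is nλ = 2πr_n.
r_n = n²a₀/Z = 282 pm
λ = 2πr_n/n = 2π·282/4 = 443 pm

443 pm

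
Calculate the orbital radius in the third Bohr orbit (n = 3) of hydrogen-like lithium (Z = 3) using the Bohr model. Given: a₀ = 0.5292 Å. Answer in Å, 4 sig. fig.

1.588 Å

r_n = n²a₀/Z = 3² × 0.5292 / 3
    = 9 × 0.5292 / 3 = 1.588 Å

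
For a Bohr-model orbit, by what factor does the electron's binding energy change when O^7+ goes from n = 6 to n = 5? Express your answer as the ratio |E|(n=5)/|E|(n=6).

36/25

|E| ∝ Z^2 · n^-2; with Z fixed, |E| ∝ n^-2.
|E|(n=5)/|E|(n=6) = (5/6)^-2 = 36/25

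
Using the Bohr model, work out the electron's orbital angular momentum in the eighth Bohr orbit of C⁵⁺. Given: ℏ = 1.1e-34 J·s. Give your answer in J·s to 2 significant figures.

L_n = nℏ = 8 × 1.1e-34 = 8.8e-34 J·s

8.8e-34 J·s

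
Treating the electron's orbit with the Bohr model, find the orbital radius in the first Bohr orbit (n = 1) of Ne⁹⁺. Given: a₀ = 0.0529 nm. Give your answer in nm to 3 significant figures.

0.00529 nm

r_n = n²a₀/Z = 1² × 0.0529 / 10
    = 1 × 0.0529 / 10 = 0.00529 nm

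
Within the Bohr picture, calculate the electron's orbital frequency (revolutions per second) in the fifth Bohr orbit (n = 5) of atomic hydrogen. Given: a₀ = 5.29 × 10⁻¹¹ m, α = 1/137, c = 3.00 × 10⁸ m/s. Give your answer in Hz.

5.27 × 10¹³ Hz

r = n²a₀/Z = 1.32 × 10⁻⁹ m, v = Zαc/n = 4.38 × 10⁵ m/s
f = v/(2πr) = 5.27 × 10¹³ Hz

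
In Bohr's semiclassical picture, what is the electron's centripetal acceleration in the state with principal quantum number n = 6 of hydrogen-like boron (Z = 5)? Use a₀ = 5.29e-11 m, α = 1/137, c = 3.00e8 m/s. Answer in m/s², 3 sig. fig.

8.74e21 m/s²

r = n²a₀/Z = 3.81e-10 m, v = Zαc/n = 1.82e6 m/s
a = v²/r = (1.82e6)² / 3.81e-10 = 8.74e21 m/s²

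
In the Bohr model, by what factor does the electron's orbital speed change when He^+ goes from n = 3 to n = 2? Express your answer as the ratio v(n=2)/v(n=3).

3/2

v ∝ Z^1 · n^-1; with Z fixed, v ∝ n^-1.
v(n=2)/v(n=3) = (2/3)^-1 = 3/2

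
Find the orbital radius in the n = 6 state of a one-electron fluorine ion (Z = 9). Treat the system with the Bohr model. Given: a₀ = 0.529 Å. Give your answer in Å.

2.12 Å

r_n = n²a₀/Z = 6² × 0.529 / 9
    = 36 × 0.529 / 9 = 2.12 Å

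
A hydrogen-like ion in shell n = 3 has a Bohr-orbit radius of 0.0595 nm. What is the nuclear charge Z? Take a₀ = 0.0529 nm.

r_n = n²a₀/Z ⇒ Z = n²a₀/r = 3² × 0.0529 / 0.0595 ≈ 8.00
Z = 8

8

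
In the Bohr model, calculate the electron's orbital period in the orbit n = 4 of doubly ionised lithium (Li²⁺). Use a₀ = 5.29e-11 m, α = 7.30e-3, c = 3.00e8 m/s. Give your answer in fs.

1.08 fs

r = n²a₀/Z = 4²·5.29e-11/3 = 2.82e-10 m
v = Zαc/n = 3·0.00730·3.00e8/4 = 1.64e6 m/s
T = 2πr/v = 1.08e-15 s = 1.08 fs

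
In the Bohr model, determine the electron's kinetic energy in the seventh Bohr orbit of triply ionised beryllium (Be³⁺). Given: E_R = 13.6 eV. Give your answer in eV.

4.44 eV

For a Coulomb orbit the virial theorem gives K = −E_n.
E_n = −E_R·Z²/n², so K = E_R·Z²/n² = 13.6 × 4²/7² = 4.44 eV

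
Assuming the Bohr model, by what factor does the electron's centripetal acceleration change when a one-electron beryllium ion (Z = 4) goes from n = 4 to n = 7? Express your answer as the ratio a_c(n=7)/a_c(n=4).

256/2401

a_c ∝ Z^3 · n^-4; with Z fixed, a_c ∝ n^-4.
a_c(n=7)/a_c(n=4) = (7/4)^-4 = 256/2401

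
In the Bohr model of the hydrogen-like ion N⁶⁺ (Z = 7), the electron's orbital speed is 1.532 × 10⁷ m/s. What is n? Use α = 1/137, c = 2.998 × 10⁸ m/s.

v_n = Zαc/n ⇒ n = Zαc/v = 7 × 0.007299 × 2.998 × 10⁸ / 1.532 × 10⁷ ≈ 1.00
n = 1

1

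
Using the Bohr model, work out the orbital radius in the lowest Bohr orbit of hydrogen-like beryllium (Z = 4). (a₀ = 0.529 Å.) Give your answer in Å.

0.132 Å

r_n = n²a₀/Z = 1² × 0.529 / 4
    = 1 × 0.529 / 4 = 0.132 Å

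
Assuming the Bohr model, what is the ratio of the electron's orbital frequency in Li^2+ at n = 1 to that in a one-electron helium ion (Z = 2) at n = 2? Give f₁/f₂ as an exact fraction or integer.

18

f ∝ Z^2 · n^-3
f₁/f₂ = (3/2)^2 · (1/2)^-3 = 18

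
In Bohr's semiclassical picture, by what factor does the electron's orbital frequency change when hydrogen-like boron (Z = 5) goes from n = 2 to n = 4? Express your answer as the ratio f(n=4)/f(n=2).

1/8

f ∝ Z^2 · n^-3; with Z fixed, f ∝ n^-3.
f(n=4)/f(n=2) = (4/2)^-3 = 1/8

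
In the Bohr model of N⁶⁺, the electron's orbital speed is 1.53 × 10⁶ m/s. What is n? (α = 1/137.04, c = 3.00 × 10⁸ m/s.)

v_n = Zαc/n ⇒ n = Zαc/v = 7 × 0.00730 × 3.00 × 10⁸ / 1.53 × 10⁶ ≈ 10.02
n = 10

10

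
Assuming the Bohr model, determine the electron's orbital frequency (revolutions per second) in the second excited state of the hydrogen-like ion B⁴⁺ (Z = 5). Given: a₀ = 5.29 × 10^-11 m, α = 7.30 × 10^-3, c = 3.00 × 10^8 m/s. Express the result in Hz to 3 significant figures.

r = n²a₀/Z = 9.52 × 10^-11 m, v = Zαc/n = 3.65 × 10^6 m/s
f = v/(2πr) = 6.10 × 10^15 Hz

6.10 × 10^15 Hz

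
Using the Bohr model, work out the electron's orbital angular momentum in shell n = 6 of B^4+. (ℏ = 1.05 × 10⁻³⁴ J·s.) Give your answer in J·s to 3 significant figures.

L_n = nℏ = 6 × 1.05 × 10⁻³⁴ = 6.30 × 10⁻³⁴ J·s

6.30 × 10⁻³⁴ J·s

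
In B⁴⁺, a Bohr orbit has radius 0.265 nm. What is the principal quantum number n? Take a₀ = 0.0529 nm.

5

r_n = n²a₀/Z ⇒ n² = rZ/a₀ = 0.265 × 5 / 0.0529 ≈ 25.05
n = 5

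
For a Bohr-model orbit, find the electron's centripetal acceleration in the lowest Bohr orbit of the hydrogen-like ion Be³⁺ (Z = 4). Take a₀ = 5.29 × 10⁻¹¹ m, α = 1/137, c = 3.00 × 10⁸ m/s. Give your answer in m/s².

5.80 × 10²⁴ m/s²

r = n²a₀/Z = 1.32 × 10⁻¹¹ m, v = Zαc/n = 8.76 × 10⁶ m/s
a = v²/r = (8.76 × 10⁶)² / 1.32 × 10⁻¹¹ = 5.80 × 10²⁴ m/s²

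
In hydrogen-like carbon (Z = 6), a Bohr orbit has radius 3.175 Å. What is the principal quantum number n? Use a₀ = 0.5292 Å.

r_n = n²a₀/Z ⇒ n² = rZ/a₀ = 3.175 × 6 / 0.5292 ≈ 36.00
n = 6

6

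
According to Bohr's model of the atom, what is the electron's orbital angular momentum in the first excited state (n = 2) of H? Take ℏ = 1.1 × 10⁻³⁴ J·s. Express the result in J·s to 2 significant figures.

2.2 × 10⁻³⁴ J·s

L_n = nℏ = 2 × 1.1 × 10⁻³⁴ = 2.2 × 10⁻³⁴ J·s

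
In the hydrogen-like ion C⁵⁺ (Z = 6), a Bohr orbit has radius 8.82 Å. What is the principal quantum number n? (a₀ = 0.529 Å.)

r_n = n²a₀/Z ⇒ n² = rZ/a₀ = 8.82 × 6 / 0.529 ≈ 100.04
n = 10

10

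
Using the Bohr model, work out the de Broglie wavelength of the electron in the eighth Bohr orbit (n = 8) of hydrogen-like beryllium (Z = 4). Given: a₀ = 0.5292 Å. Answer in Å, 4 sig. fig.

6.650 Å

The Bohr quantisation condition is nλ = 2πr_n.
r_n = n²a₀/Z = 8.467 Å
λ = 2πr_n/n = 2π·8.467/8 = 6.650 Å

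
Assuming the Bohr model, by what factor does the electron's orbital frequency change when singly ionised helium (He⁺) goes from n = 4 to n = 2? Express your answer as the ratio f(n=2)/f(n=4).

f ∝ Z^2 · n^-3; with Z fixed, f ∝ n^-3.
f(n=2)/f(n=4) = (2/4)^-3 = 8

8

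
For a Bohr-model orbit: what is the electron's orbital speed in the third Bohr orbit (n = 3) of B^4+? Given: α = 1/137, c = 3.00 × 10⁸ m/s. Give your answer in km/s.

v_n = Zαc/n = 5 × 0.00730 × 3.00 × 10⁸ / 3
    = 3650 km/s

3650 km/s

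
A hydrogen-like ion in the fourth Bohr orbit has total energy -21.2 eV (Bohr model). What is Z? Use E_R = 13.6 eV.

E_n = −E_R Z²/n² ⇒ Z² = −E_n n²/E_R = 21.2 × 4² / 13.6 ≈ 24.94
Z = 5

5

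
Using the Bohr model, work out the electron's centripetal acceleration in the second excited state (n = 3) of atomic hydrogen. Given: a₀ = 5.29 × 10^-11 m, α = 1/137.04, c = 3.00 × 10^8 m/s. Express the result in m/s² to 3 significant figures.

1.12 × 10^21 m/s²

r = n²a₀/Z = 4.76 × 10^-10 m, v = Zαc/n = 7.30 × 10^5 m/s
a = v²/r = (7.30 × 10^5)² / 4.76 × 10^-10 = 1.12 × 10^21 m/s²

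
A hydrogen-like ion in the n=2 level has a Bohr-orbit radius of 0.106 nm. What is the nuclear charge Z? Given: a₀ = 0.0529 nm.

r_n = n²a₀/Z ⇒ Z = n²a₀/r = 2² × 0.0529 / 0.106 ≈ 2.00
Z = 2

2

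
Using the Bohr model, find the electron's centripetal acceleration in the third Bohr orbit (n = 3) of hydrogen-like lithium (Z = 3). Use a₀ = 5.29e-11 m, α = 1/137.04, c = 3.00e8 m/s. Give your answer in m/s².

3.02e22 m/s²

r = n²a₀/Z = 1.59e-10 m, v = Zαc/n = 2.19e6 m/s
a = v²/r = (2.19e6)² / 1.59e-10 = 3.02e22 m/s²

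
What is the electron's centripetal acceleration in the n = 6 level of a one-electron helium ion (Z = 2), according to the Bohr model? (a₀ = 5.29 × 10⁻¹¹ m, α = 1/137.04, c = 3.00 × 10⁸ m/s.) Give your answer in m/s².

r = n²a₀/Z = 9.52 × 10⁻¹⁰ m, v = Zαc/n = 7.30 × 10⁵ m/s
a = v²/r = (7.30 × 10⁵)² / 9.52 × 10⁻¹⁰ = 5.59 × 10²⁰ m/s²

5.59 × 10²⁰ m/s²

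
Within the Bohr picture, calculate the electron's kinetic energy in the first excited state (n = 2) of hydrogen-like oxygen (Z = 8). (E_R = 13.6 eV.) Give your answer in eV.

218 eV

For a Coulomb orbit the virial theorem gives K = −E_n.
E_n = −E_R·Z²/n², so K = E_R·Z²/n² = 13.6 × 8²/2² = 218 eV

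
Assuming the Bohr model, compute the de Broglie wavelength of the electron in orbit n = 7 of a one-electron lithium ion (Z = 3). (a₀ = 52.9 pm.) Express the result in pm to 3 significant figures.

The Bohr quantisation condition is nλ = 2πr_n.
r_n = n²a₀/Z = 864 pm
λ = 2πr_n/n = 2π·864/7 = 776 pm

776 pm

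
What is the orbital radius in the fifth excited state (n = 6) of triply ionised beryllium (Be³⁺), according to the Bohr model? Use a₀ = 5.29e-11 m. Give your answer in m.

4.76e-10 m

r_n = n²a₀/Z = 6² × 5.29e-11 / 4
    = 36 × 5.29e-11 / 4 = 4.76e-10 m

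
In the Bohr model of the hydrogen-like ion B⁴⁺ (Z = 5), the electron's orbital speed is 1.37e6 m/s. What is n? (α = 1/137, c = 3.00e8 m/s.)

v_n = Zαc/n ⇒ n = Zαc/v = 5 × 0.00730 × 3.00e8 / 1.37e6 ≈ 7.99
n = 8

8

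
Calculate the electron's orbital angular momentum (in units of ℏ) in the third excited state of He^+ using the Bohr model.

4

L_n = nℏ, so L/ℏ = n = 4.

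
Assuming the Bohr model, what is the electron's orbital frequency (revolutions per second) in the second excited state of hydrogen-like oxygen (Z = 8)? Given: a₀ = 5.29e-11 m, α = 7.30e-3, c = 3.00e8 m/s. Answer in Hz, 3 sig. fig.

r = n²a₀/Z = 5.95e-11 m, v = Zαc/n = 5.84e6 m/s
f = v/(2πr) = 1.56e16 Hz

1.56e16 Hz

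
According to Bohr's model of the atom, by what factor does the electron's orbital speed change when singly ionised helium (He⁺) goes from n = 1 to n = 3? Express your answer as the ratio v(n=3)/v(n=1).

v ∝ Z^1 · n^-1; with Z fixed, v ∝ n^-1.
v(n=3)/v(n=1) = (3/1)^-1 = 1/3

1/3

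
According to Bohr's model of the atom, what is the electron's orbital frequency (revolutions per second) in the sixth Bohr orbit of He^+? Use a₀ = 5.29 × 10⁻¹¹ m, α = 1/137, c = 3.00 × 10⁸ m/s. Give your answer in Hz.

r = n²a₀/Z = 9.52 × 10⁻¹⁰ m, v = Zαc/n = 7.30 × 10⁵ m/s
f = v/(2πr) = 1.22 × 10¹⁴ Hz

1.22 × 10¹⁴ Hz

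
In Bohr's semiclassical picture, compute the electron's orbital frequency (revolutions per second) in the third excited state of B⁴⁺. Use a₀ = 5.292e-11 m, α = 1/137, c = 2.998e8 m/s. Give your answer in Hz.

r = n²a₀/Z = 1.693e-10 m, v = Zαc/n = 2.735e6 m/s
f = v/(2πr) = 2.571e15 Hz

2.571e15 Hz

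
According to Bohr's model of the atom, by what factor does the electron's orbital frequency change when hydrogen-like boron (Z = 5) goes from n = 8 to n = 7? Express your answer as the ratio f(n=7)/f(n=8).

512/343

f ∝ Z^2 · n^-3; with Z fixed, f ∝ n^-3.
f(n=7)/f(n=8) = (7/8)^-3 = 512/343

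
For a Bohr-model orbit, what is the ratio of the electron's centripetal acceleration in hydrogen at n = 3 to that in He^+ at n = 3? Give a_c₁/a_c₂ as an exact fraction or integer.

a_c ∝ Z^3 · n^-4
a_c₁/a_c₂ = (1/2)^3 · (3/3)^-4 = 1/8

1/8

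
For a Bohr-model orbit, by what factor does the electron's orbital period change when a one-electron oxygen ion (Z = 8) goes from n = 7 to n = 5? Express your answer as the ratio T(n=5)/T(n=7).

125/343

T ∝ Z^-2 · n^3; with Z fixed, T ∝ n^3.
T(n=5)/T(n=7) = (5/7)^3 = 125/343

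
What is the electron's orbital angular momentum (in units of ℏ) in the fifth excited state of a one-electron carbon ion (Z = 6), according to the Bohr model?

L_n = nℏ, so L/ℏ = n = 6.

6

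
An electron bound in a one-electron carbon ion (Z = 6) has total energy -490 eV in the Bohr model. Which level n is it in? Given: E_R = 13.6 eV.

1

E_n = −E_R Z²/n² ⇒ n² = E_R Z²/(−E_n) = 13.6 × 6² / 490 ≈ 1.00
n = 1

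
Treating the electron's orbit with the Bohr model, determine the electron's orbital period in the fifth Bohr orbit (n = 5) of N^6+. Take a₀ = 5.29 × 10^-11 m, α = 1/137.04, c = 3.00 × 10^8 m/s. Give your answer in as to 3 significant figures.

r = n²a₀/Z = 5²·5.29 × 10^-11/7 = 1.89 × 10^-10 m
v = Zαc/n = 7·0.00730·3.00 × 10^8/5 = 3.06 × 10^6 m/s
T = 2πr/v = 3.87 × 10^-16 s = 387 as

387 as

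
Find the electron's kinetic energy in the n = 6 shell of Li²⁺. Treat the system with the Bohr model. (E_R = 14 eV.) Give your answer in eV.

For a Coulomb orbit the virial theorem gives K = −E_n.
E_n = −E_R·Z²/n², so K = E_R·Z²/n² = 14 × 3²/6² = 3.5 eV

3.5 eV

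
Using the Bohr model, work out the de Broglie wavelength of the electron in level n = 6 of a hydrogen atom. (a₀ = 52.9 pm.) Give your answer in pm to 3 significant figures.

The Bohr quantisation condition is nλ = 2πr_n.
r_n = n²a₀/Z = 1900 pm
λ = 2πr_n/n = 2π·1900/6 = 1990 pm

1990 pm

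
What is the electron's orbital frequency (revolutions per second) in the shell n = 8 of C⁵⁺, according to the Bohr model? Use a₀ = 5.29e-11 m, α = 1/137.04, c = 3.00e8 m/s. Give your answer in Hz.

r = n²a₀/Z = 5.64e-10 m, v = Zαc/n = 1.64e6 m/s
f = v/(2πr) = 4.63e14 Hz

4.63e14 Hz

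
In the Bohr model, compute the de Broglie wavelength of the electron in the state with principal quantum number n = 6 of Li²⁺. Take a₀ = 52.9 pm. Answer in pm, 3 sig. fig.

The Bohr quantisation condition is nλ = 2πr_n.
r_n = n²a₀/Z = 635 pm
λ = 2πr_n/n = 2π·635/6 = 665 pm

665 pm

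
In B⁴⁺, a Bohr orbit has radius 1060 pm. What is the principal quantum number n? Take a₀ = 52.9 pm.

r_n = n²a₀/Z ⇒ n² = rZ/a₀ = 1060 × 5 / 52.9 ≈ 100.19
n = 10

10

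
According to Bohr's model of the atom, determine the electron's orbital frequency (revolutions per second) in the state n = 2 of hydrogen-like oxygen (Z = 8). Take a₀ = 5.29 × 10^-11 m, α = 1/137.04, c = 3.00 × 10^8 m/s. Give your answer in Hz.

r = n²a₀/Z = 2.65 × 10^-11 m, v = Zαc/n = 8.76 × 10^6 m/s
f = v/(2πr) = 5.27 × 10^16 Hz

5.27 × 10^16 Hz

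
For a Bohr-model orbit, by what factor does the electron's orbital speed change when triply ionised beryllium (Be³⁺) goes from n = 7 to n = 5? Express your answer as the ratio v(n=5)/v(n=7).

7/5

v ∝ Z^1 · n^-1; with Z fixed, v ∝ n^-1.
v(n=5)/v(n=7) = (5/7)^-1 = 7/5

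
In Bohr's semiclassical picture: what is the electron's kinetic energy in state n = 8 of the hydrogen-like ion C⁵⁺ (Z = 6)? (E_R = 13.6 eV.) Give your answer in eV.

7.65 eV

For a Coulomb orbit the virial theorem gives K = −E_n.
E_n = −E_R·Z²/n², so K = E_R·Z²/n² = 13.6 × 6²/8² = 7.65 eV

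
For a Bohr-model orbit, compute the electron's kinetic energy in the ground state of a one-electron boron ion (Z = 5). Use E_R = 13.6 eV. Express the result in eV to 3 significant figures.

340 eV

For a Coulomb orbit the virial theorem gives K = −E_n.
E_n = −E_R·Z²/n², so K = E_R·Z²/n² = 13.6 × 5²/1² = 340 eV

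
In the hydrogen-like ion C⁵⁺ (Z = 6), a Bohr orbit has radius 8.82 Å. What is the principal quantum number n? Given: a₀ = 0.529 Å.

r_n = n²a₀/Z ⇒ n² = rZ/a₀ = 8.82 × 6 / 0.529 ≈ 100.04
n = 10

10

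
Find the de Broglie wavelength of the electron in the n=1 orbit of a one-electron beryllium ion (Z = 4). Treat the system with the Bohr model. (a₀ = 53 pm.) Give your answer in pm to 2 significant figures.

83 pm

The Bohr quantisation condition is nλ = 2πr_n.
r_n = n²a₀/Z = 13 pm
λ = 2πr_n/n = 2π·13/1 = 83 pm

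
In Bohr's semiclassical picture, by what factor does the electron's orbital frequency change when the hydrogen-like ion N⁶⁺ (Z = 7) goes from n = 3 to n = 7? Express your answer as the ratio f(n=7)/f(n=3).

f ∝ Z^2 · n^-3; with Z fixed, f ∝ n^-3.
f(n=7)/f(n=3) = (7/3)^-3 = 27/343

27/343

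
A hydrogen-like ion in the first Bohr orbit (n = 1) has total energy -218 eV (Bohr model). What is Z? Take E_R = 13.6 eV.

E_n = −E_R Z²/n² ⇒ Z² = −E_n n²/E_R = 218 × 1² / 13.6 ≈ 16.03
Z = 4

4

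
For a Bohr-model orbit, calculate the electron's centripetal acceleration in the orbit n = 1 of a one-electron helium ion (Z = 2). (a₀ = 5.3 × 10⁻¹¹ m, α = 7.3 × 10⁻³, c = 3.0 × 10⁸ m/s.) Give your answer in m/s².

r = n²a₀/Z = 2.6 × 10⁻¹¹ m, v = Zαc/n = 4.4 × 10⁶ m/s
a = v²/r = (4.4 × 10⁶)² / 2.6 × 10⁻¹¹ = 7.2 × 10²³ m/s²

7.2 × 10²³ m/s²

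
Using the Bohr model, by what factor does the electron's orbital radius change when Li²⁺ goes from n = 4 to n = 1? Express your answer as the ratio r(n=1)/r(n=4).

1/16

r ∝ Z^-1 · n^2; with Z fixed, r ∝ n^2.
r(n=1)/r(n=4) = (1/4)^2 = 1/16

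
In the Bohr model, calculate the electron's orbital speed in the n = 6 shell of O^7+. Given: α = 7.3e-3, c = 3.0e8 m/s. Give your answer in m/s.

v_n = Zαc/n = 8 × 0.0073 × 3.0e8 / 6
    = 2.9e6 m/s

2.9e6 m/s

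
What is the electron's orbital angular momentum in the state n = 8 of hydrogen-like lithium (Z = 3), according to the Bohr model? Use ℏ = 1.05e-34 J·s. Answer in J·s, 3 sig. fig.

L_n = nℏ = 8 × 1.05e-34 = 8.40e-34 J·s

8.40e-34 J·s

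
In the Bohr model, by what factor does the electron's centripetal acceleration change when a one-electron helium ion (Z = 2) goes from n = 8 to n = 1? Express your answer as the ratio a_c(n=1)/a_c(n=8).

4096

a_c ∝ Z^3 · n^-4; with Z fixed, a_c ∝ n^-4.
a_c(n=1)/a_c(n=8) = (1/8)^-4 = 4096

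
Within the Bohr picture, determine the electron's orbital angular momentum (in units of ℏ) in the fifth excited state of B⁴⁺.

L_n = nℏ, so L/ℏ = n = 6.

6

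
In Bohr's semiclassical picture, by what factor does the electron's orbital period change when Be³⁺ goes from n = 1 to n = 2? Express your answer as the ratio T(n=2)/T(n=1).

T ∝ Z^-2 · n^3; with Z fixed, T ∝ n^3.
T(n=2)/T(n=1) = (2/1)^3 = 8

8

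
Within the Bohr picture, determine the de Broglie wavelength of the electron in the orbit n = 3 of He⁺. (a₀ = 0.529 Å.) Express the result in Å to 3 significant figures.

4.99 Å

The Bohr quantisation condition is nλ = 2πr_n.
r_n = n²a₀/Z = 2.38 Å
λ = 2πr_n/n = 2π·2.38/3 = 4.99 Å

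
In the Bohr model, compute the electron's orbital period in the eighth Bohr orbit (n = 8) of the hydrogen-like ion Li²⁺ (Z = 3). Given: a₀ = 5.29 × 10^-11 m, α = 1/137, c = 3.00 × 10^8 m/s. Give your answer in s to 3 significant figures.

8.63 × 10^-15 s

r = n²a₀/Z = 8²·5.29 × 10^-11/3 = 1.13 × 10^-9 m
v = Zαc/n = 3·0.00730·3.00 × 10^8/8 = 8.21 × 10^5 m/s
T = 2πr/v = 8.63 × 10^-15 s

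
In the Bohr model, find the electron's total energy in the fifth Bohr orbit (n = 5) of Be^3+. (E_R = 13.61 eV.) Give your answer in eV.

-8.710 eV

E_n = −E_R·Z²/n² = −13.61 × 4²/5² = -8.710 eV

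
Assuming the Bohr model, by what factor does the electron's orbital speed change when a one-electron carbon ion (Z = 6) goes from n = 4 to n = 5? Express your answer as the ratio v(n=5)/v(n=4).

v ∝ Z^1 · n^-1; with Z fixed, v ∝ n^-1.
v(n=5)/v(n=4) = (5/4)^-1 = 4/5

4/5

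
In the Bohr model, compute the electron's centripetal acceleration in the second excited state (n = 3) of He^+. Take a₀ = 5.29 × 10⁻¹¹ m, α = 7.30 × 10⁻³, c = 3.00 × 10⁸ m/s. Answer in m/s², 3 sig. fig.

r = n²a₀/Z = 2.38 × 10⁻¹⁰ m, v = Zαc/n = 1.46 × 10⁶ m/s
a = v²/r = (1.46 × 10⁶)² / 2.38 × 10⁻¹⁰ = 8.95 × 10²¹ m/s²

8.95 × 10²¹ m/s²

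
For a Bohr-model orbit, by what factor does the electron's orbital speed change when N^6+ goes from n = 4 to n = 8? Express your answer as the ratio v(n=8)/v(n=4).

v ∝ Z^1 · n^-1; with Z fixed, v ∝ n^-1.
v(n=8)/v(n=4) = (8/4)^-1 = 1/2

1/2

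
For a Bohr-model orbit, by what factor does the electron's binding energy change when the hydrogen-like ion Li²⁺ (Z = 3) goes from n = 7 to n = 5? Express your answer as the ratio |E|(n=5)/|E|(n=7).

49/25

|E| ∝ Z^2 · n^-2; with Z fixed, |E| ∝ n^-2.
|E|(n=5)/|E|(n=7) = (5/7)^-2 = 49/25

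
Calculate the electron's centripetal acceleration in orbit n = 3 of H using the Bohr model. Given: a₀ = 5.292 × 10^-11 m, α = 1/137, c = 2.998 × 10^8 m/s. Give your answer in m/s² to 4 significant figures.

r = n²a₀/Z = 4.763 × 10^-10 m, v = Zαc/n = 7.294 × 10^5 m/s
a = v²/r = (7.294 × 10^5)² / 4.763 × 10^-10 = 1.117 × 10^21 m/s²

1.117 × 10^21 m/s²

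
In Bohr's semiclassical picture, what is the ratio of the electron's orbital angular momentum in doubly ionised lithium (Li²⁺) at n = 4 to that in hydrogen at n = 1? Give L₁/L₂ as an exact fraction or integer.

L = nℏ is independent of Z.
L₁/L₂ = n₁/n₂ = 4/1 = 4

4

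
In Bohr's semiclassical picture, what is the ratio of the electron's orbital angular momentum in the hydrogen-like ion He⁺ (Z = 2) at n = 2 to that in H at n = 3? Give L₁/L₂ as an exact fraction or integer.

L = nℏ is independent of Z.
L₁/L₂ = n₁/n₂ = 2/3 = 2/3

2/3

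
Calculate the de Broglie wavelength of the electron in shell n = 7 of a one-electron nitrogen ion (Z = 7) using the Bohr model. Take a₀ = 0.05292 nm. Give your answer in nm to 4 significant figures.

0.3325 nm

The Bohr quantisation condition is nλ = 2πr_n.
r_n = n²a₀/Z = 0.3704 nm
λ = 2πr_n/n = 2π·0.3704/7 = 0.3325 nm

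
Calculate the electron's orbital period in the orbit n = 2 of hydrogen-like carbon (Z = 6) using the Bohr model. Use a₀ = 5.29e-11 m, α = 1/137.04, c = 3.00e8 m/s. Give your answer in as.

33.7 as

r = n²a₀/Z = 2²·5.29e-11/6 = 3.53e-11 m
v = Zαc/n = 6·0.00730·3.00e8/2 = 6.57e6 m/s
T = 2πr/v = 3.37e-17 s = 33.7 as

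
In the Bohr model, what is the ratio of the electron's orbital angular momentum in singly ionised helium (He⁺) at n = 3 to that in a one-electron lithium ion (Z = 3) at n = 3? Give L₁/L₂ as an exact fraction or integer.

L = nℏ is independent of Z.
L₁/L₂ = n₁/n₂ = 3/3 = 1

1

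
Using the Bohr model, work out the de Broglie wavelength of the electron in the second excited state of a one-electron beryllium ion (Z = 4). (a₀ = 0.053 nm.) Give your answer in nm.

The Bohr quantisation condition is nλ = 2πr_n.
r_n = n²a₀/Z = 0.12 nm
λ = 2πr_n/n = 2π·0.12/3 = 0.25 nm

0.25 nm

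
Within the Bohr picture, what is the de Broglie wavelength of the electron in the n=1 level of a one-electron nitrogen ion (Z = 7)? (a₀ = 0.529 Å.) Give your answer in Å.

0.475 Å

The Bohr quantisation condition is nλ = 2πr_n.
r_n = n²a₀/Z = 0.0756 Å
λ = 2πr_n/n = 2π·0.0756/1 = 0.475 Å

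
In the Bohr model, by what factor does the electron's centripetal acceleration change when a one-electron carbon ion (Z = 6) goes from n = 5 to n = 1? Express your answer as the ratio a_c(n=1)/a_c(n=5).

a_c ∝ Z^3 · n^-4; with Z fixed, a_c ∝ n^-4.
a_c(n=1)/a_c(n=5) = (1/5)^-4 = 625

625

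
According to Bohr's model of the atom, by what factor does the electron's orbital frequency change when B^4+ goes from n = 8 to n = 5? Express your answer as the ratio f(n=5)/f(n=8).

512/125

f ∝ Z^2 · n^-3; with Z fixed, f ∝ n^-3.
f(n=5)/f(n=8) = (5/8)^-3 = 512/125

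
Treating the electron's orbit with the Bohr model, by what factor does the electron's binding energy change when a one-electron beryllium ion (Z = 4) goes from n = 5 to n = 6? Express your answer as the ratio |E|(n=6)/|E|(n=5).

25/36

|E| ∝ Z^2 · n^-2; with Z fixed, |E| ∝ n^-2.
|E|(n=6)/|E|(n=5) = (6/5)^-2 = 25/36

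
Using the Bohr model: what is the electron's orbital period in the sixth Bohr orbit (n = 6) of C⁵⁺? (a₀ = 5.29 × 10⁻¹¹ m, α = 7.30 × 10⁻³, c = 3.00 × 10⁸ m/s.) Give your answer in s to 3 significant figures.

r = n²a₀/Z = 6²·5.29 × 10⁻¹¹/6 = 3.17 × 10⁻¹⁰ m
v = Zαc/n = 6·0.00730·3.00 × 10⁸/6 = 2.19 × 10⁶ m/s
T = 2πr/v = 9.11 × 10⁻¹⁶ s

9.11 × 10⁻¹⁶ s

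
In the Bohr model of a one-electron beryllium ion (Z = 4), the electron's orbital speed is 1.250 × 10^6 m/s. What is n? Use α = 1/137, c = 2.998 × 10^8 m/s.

v_n = Zαc/n ⇒ n = Zαc/v = 4 × 0.007299 × 2.998 × 10^8 / 1.250 × 10^6 ≈ 7.00
n = 7

7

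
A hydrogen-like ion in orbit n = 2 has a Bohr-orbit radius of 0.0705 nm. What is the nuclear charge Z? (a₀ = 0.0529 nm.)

3

r_n = n²a₀/Z ⇒ Z = n²a₀/r = 2² × 0.0529 / 0.0705 ≈ 3.00
Z = 3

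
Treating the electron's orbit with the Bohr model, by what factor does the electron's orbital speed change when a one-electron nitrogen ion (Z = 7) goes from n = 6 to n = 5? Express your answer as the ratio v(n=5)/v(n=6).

v ∝ Z^1 · n^-1; with Z fixed, v ∝ n^-1.
v(n=5)/v(n=6) = (5/6)^-1 = 6/5

6/5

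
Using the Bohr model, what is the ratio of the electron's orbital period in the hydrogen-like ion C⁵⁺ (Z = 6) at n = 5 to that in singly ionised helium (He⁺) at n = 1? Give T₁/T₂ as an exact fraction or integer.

125/9

T ∝ Z^-2 · n^3
T₁/T₂ = (6/2)^-2 · (5/1)^3 = 125/9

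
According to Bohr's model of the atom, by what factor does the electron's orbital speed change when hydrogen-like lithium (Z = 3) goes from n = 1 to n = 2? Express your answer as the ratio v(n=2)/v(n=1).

1/2

v ∝ Z^1 · n^-1; with Z fixed, v ∝ n^-1.
v(n=2)/v(n=1) = (2/1)^-1 = 1/2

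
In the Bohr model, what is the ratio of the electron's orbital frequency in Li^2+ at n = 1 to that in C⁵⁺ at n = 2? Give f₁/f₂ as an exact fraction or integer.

f ∝ Z^2 · n^-3
f₁/f₂ = (3/6)^2 · (1/2)^-3 = 2

2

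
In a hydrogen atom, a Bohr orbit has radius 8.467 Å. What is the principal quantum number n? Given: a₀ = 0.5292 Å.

4

r_n = n²a₀/Z ⇒ n² = rZ/a₀ = 8.467 × 1 / 0.5292 ≈ 16.00
n = 4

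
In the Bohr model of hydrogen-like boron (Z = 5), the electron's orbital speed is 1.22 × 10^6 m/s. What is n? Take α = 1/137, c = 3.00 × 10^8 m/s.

9

v_n = Zαc/n ⇒ n = Zαc/v = 5 × 0.00730 × 3.00 × 10^8 / 1.22 × 10^6 ≈ 8.97
n = 9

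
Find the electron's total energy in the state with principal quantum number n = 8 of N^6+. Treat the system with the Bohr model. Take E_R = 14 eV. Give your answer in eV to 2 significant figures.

E_n = −E_R·Z²/n² = −14 × 7²/8² = -11 eV

-11 eV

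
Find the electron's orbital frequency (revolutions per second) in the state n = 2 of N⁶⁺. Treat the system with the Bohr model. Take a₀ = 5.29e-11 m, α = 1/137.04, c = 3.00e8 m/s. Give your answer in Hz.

r = n²a₀/Z = 3.02e-11 m, v = Zαc/n = 7.66e6 m/s
f = v/(2πr) = 4.03e16 Hz

4.03e16 Hz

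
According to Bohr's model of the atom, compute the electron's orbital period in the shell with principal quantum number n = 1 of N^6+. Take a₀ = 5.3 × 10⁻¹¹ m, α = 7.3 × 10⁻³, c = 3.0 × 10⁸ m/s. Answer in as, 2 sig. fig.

r = n²a₀/Z = 1²·5.3 × 10⁻¹¹/7 = 7.6 × 10⁻¹² m
v = Zαc/n = 7·0.0073·3.0 × 10⁸/1 = 1.5 × 10⁷ m/s
T = 2πr/v = 3.1 × 10⁻¹⁸ s = 3.1 as

3.1 as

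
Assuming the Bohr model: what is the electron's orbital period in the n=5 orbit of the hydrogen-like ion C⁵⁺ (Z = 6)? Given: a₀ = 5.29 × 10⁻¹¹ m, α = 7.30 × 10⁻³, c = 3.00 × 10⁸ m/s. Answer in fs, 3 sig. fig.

r = n²a₀/Z = 5²·5.29 × 10⁻¹¹/6 = 2.20 × 10⁻¹⁰ m
v = Zαc/n = 6·0.00730·3.00 × 10⁸/5 = 2.63 × 10⁶ m/s
T = 2πr/v = 5.27 × 10⁻¹⁶ s = 0.527 fs

0.527 fs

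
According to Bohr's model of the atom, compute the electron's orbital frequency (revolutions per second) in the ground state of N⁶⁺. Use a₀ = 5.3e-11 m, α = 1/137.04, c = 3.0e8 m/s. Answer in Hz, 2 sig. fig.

r = n²a₀/Z = 7.6e-12 m, v = Zαc/n = 1.5e7 m/s
f = v/(2πr) = 3.2e17 Hz

3.2e17 Hz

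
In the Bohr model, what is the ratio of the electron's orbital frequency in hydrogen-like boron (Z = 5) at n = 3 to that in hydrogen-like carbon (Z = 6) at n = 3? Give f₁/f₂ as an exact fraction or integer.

f ∝ Z^2 · n^-3
f₁/f₂ = (5/6)^2 · (3/3)^-3 = 25/36

25/36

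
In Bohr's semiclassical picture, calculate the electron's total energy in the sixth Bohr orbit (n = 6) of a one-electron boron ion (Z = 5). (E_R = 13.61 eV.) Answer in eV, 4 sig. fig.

-9.451 eV

E_n = −E_R·Z²/n² = −13.61 × 5²/6² = -9.451 eV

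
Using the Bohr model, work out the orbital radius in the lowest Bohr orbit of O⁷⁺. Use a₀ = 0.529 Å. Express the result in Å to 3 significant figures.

r_n = n²a₀/Z = 1² × 0.529 / 8
    = 1 × 0.529 / 8 = 0.0661 Å

0.0661 Å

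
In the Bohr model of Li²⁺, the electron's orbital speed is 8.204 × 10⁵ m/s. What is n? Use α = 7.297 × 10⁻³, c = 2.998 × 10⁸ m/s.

v_n = Zαc/n ⇒ n = Zαc/v = 3 × 0.007297 × 2.998 × 10⁸ / 8.204 × 10⁵ ≈ 8.00
n = 8

8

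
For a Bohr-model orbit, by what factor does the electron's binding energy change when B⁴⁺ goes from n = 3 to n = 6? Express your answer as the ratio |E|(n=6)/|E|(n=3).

|E| ∝ Z^2 · n^-2; with Z fixed, |E| ∝ n^-2.
|E|(n=6)/|E|(n=3) = (6/3)^-2 = 1/4

1/4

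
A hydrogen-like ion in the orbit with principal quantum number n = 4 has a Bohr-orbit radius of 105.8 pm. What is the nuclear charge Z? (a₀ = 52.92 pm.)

r_n = n²a₀/Z ⇒ Z = n²a₀/r = 4² × 52.92 / 105.8 ≈ 8.00
Z = 8

8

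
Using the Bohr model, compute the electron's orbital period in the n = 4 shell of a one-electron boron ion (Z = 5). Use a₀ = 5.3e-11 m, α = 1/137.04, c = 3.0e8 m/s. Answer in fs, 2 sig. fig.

r = n²a₀/Z = 4²·5.3e-11/5 = 1.7e-10 m
v = Zαc/n = 5·0.0073·3.0e8/4 = 2.7e6 m/s
T = 2πr/v = 3.9e-16 s = 0.39 fs

0.39 fs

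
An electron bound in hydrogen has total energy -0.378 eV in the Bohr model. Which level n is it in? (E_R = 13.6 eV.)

6

E_n = −E_R Z²/n² ⇒ n² = E_R Z²/(−E_n) = 13.6 × 1² / 0.378 ≈ 35.98
n = 6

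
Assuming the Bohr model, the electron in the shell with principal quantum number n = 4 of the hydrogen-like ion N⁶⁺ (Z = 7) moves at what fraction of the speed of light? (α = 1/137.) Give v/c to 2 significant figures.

v_n = Zαc/n, so v/c = Zα/n = 7 × 0.0073 / 4 = 0.013

0.013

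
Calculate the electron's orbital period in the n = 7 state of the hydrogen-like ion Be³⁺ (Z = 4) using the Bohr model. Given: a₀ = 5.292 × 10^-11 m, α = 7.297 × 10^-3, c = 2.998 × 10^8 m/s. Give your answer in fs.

r = n²a₀/Z = 7²·5.292 × 10^-11/4 = 6.483 × 10^-10 m
v = Zαc/n = 4·0.007297·2.998 × 10^8/7 = 1.250 × 10^6 m/s
T = 2πr/v = 3.258 × 10^-15 s = 3.258 fs

3.258 fs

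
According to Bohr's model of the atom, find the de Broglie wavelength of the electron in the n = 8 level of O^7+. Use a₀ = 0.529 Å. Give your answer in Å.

The Bohr quantisation condition is nλ = 2πr_n.
r_n = n²a₀/Z = 4.23 Å
λ = 2πr_n/n = 2π·4.23/8 = 3.32 Å

3.32 Å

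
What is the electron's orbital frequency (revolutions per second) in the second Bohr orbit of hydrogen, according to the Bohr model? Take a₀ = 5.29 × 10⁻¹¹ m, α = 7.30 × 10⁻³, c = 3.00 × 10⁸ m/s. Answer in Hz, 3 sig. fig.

8.24 × 10¹⁴ Hz

r = n²a₀/Z = 2.12 × 10⁻¹⁰ m, v = Zαc/n = 1.09 × 10⁶ m/s
f = v/(2πr) = 8.24 × 10¹⁴ Hz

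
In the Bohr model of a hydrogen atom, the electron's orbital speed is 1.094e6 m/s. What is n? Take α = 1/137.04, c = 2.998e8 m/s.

2

v_n = Zαc/n ⇒ n = Zαc/v = 1 × 0.007297 × 2.998e8 / 1.094e6 ≈ 2.00
n = 2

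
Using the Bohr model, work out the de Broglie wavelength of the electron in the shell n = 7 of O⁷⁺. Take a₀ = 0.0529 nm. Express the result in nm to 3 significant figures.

The Bohr quantisation condition is nλ = 2πr_n.
r_n = n²a₀/Z = 0.324 nm
λ = 2πr_n/n = 2π·0.324/7 = 0.291 nm

0.291 nm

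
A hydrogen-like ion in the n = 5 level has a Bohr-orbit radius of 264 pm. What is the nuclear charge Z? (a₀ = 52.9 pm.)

r_n = n²a₀/Z ⇒ Z = n²a₀/r = 5² × 52.9 / 264 ≈ 5.01
Z = 5

5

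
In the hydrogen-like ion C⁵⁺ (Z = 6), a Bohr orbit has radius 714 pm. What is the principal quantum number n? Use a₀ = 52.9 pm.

r_n = n²a₀/Z ⇒ n² = rZ/a₀ = 714 × 6 / 52.9 ≈ 80.98
n = 9

9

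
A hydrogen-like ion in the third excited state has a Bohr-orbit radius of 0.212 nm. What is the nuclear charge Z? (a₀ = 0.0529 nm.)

4

r_n = n²a₀/Z ⇒ Z = n²a₀/r = 4² × 0.0529 / 0.212 ≈ 3.99
Z = 4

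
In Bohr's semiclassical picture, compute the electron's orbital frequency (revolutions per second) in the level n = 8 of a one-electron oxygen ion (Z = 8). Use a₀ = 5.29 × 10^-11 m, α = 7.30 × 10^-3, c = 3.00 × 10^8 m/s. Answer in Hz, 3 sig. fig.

r = n²a₀/Z = 4.23 × 10^-10 m, v = Zαc/n = 2.19 × 10^6 m/s
f = v/(2πr) = 8.24 × 10^14 Hz

8.24 × 10^14 Hz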